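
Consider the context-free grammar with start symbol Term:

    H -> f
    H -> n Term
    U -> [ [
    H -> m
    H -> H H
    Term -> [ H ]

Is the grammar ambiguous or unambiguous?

Ambiguous

Witness: [ f f f ]

Derivation 1: Term ⇒ [ H ] ⇒ [ H H ] ⇒ [ f H ] ⇒ [ f H H ] ⇒ [ f f H ] ⇒ [ f f f ]
Derivation 2: Term ⇒ [ H ] ⇒ [ H H ] ⇒ [ H H H ] ⇒ [ f H H ] ⇒ [ f f H ] ⇒ [ f f f ]

Two distinct leftmost derivations for the same string.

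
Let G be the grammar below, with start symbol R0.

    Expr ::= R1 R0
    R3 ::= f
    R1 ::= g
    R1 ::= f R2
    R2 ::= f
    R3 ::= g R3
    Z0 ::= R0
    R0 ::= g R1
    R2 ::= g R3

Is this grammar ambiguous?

Only R0, R1, R2, R3 are reachable from R0; ignoring the rest: Restricted to the reachable nonterminals, every rule has the form A → t or A → t B, and no two rules for the same A share a first terminal. The grammar encodes a DFA — one run per string.

Unambiguous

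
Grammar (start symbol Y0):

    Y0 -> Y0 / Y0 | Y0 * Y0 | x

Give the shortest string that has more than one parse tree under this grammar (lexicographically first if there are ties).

x * x * x

length 1: no string has ≥2 trees
length 3: no string has ≥2 trees
length 5: x * x * x has 2 parse trees

Two derivations of x * x * x:
  Y0 ⇒ Y0 * Y0 ⇒ Y0 * Y0 * Y0 ⇒ x * Y0 * Y0 ⇒ x * x * Y0 ⇒ x * x * x
  Y0 ⇒ Y0 * Y0 ⇒ x * Y0 ⇒ x * Y0 * Y0 ⇒ x * x * Y0 ⇒ x * x * x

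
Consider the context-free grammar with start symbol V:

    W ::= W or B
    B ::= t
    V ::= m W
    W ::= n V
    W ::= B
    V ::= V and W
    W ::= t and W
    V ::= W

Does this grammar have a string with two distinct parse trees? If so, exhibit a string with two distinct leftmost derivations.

Ambiguous

Witness: t and t

Derivation 1: V ⇒ V and W ⇒ W and W ⇒ B and W ⇒ t and W ⇒ t and B ⇒ t and t
Derivation 2: V ⇒ W ⇒ t and W ⇒ t and B ⇒ t and t

Two distinct leftmost derivations for the same string.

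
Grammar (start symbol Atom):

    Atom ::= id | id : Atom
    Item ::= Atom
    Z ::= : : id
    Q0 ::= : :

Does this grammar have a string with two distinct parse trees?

Unambiguous

(Item, Z, Q0 are unreachable from Atom, so their rules don't affect L(Atom).) The reachable grammar is A → atom sep A | atom. Each atom is followed by either the separator (recurse) or end-of-string (stop) — no choice point.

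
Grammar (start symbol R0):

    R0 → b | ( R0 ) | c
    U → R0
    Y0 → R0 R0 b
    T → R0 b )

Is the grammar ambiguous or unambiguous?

(U, Y0, T are unreachable from R0, so their rules don't affect L(R0).) Each string is a nest of matched brackets around a single atom. An opening bracket forces the recursive rule; an atom forces the base rule.

Unambiguous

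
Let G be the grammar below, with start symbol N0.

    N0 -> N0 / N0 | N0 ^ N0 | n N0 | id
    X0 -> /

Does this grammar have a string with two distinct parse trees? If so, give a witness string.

Ambiguous

Witness: n id / id

Derivation 1: N0 ⇒ N0 / N0 ⇒ n N0 / N0 ⇒ n id / N0 ⇒ n id / id
Derivation 2: N0 ⇒ n N0 ⇒ n N0 / N0 ⇒ n id / N0 ⇒ n id / id

Two distinct leftmost derivations for the same string.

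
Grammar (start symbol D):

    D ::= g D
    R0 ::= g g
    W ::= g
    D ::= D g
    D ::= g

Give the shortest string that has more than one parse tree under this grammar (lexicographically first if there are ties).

g g

length 1: no string has ≥2 trees
length 2: g g has 2 parse trees

Two derivations of g g:
  D ⇒ g D ⇒ g g
  D ⇒ D g ⇒ g g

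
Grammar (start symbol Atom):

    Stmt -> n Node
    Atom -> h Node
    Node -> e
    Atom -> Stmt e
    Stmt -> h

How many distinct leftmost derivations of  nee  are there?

1

Parse trees for nee:
  [Atom [Stmt n [Node e]] e]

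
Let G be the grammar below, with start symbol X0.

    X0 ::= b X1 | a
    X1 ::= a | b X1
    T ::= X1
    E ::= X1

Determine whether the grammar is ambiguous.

Only X0, X1 are reachable from X0; ignoring the rest: Each reachable nonterminal has at most one production per leading terminal, and all productions are right-linear; the derivation is determined token-by-token.

Unambiguous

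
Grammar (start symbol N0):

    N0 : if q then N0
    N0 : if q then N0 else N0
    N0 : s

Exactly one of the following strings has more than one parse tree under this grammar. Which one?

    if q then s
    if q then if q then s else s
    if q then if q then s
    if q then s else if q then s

if q then s: 1 tree
if q then if q then s else s: 2 trees
if q then if q then s: 1 tree
if q then s else if q then s: 1 tree

if q then if q then s else s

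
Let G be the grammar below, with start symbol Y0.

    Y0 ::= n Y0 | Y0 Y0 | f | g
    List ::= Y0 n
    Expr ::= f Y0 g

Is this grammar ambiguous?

Ambiguous

Witness: f f f

Derivation 1: Y0 ⇒ Y0 Y0 ⇒ Y0 Y0 Y0 ⇒ f Y0 Y0 ⇒ f f Y0 ⇒ f f f
Derivation 2: Y0 ⇒ Y0 Y0 ⇒ f Y0 ⇒ f Y0 Y0 ⇒ f f Y0 ⇒ f f f

Two distinct leftmost derivations for the same string.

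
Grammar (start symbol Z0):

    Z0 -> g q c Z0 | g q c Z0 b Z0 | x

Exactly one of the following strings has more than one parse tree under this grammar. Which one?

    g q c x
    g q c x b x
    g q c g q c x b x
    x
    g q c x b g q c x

g q c g q c x b x

g q c x: 1 tree
g q c x b x: 1 tree
g q c g q c x b x: 2 trees
x: 1 tree
g q c x b g q c x: 1 tree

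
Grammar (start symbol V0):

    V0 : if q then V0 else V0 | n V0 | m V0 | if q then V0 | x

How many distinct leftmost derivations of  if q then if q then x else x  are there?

Parse trees for if q then if q then x else x:
  [V0 if q then [V0 if q then [V0 x]] else [V0 x]]
  [V0 if q then [V0 if q then [V0 x] else [V0 x]]]

2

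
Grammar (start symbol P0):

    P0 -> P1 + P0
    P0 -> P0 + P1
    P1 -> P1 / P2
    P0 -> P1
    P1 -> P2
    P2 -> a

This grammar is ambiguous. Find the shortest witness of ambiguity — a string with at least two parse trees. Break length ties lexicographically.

length 1: no string has ≥2 trees
length 3: a + a has 2 parse trees

Two derivations of a + a:
  P0 ⇒ P1 + P0 ⇒ P2 + P0 ⇒ a + P0 ⇒ a + P1 ⇒ a + P2 ⇒ a + a
  P0 ⇒ P0 + P1 ⇒ P1 + P1 ⇒ P2 + P1 ⇒ a + P1 ⇒ a + P2 ⇒ a + a

a + a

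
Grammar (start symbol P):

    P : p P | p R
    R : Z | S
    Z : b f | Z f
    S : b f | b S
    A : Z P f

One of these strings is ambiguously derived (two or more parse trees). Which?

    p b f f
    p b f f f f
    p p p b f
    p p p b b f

p p p b f

p b f f: 1 tree
p b f f f f: 1 tree
p p p b f: 2 trees
p p p b b f: 1 tree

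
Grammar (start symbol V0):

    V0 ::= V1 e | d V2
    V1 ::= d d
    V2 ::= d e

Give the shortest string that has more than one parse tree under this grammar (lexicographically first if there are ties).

d d e

length 3: d d e has 2 parse trees

Two derivations of d d e:
  V0 ⇒ V1 e ⇒ d d e
  V0 ⇒ d V2 ⇒ d d e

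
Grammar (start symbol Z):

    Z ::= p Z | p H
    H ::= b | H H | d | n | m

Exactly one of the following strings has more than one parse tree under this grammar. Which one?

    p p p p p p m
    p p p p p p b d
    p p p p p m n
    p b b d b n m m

p p p p p p m: 1 tree
p p p p p p b d: 1 tree
p p p p p m n: 1 tree
p b b d b n m m: 132 trees

p b b d b n m m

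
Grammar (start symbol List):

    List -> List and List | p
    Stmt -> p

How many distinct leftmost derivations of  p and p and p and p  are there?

Parse trees for p and p and p and p:
  [List [List p] and [List [List p] and [List [List p] and [List p]]]]
  [List [List p] and [List [List [List p] and [List p]] and [List p]]]
  [List [List [List p] and [List p]] and [List [List p] and [List p]]]
  [List [List [List p] and [List [List p] and [List p]]] and [List p]]
  [List [List [List [List p] and [List p]] and [List p]] and [List p]]

5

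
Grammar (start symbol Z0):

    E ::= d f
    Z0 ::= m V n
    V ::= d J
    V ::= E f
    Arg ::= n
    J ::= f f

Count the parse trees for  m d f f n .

2

Parse trees for m d f f n:
  [Z0 m [V d [J f f]] n]
  [Z0 m [V [E d f] f] n]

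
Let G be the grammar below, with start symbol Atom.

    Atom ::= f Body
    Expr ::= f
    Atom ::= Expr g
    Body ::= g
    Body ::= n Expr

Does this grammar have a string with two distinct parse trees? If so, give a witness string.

Witness: f g

Derivation 1: Atom ⇒ f Body ⇒ f g
Derivation 2: Atom ⇒ Expr g ⇒ f g

Two distinct leftmost derivations for the same string.

Ambiguous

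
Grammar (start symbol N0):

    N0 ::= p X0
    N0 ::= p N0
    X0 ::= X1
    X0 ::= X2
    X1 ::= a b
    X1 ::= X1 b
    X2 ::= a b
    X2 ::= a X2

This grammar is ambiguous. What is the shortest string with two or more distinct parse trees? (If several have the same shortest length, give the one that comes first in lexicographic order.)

length 3: p a b has 2 parse trees

Two derivations of p a b:
  N0 ⇒ p X0 ⇒ p X1 ⇒ p a b
  N0 ⇒ p X0 ⇒ p X2 ⇒ p a b

p a b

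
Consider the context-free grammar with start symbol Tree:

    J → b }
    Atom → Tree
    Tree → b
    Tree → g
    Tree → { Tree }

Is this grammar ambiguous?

Unambiguous

Only Tree is reachable from Tree; ignoring the rest: Each string is a nest of matched brackets around a single atom. An opening bracket forces the recursive rule; an atom forces the base rule.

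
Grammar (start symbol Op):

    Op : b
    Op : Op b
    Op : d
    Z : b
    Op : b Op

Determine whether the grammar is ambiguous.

Ambiguous

Witness: b b

Derivation 1: Op ⇒ Op b ⇒ b b
Derivation 2: Op ⇒ b Op ⇒ b b

Two distinct leftmost derivations for the same string.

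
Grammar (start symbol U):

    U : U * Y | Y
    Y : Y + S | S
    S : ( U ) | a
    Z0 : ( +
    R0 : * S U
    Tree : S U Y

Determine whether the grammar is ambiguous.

Unambiguous

Only U, Y, S are reachable from U; ignoring the rest: The grammar is stratified — U handles '*' (left-recursive), Y handles '+', S atoms. Each operator has a fixed associativity and precedence level, so every string has one parse.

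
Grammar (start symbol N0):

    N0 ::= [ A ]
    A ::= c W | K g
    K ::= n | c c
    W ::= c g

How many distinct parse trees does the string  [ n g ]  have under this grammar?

Parse trees for [ n g ]:
  [N0 [ [A [K n] g] ]]

1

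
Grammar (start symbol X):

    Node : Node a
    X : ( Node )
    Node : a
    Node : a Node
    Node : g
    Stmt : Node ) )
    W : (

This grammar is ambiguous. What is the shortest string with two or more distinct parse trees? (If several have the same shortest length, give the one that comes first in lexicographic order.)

( a a )

length 3: no string has ≥2 trees
length 4: ( a a ) has 2 parse trees

Two derivations of ( a a ):
  X ⇒ ( Node ) ⇒ ( Node a ) ⇒ ( a a )
  X ⇒ ( Node ) ⇒ ( a Node ) ⇒ ( a a )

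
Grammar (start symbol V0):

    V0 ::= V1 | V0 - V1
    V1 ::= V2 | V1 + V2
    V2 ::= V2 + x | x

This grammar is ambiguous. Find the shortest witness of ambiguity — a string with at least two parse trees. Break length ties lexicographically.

x + x

length 1: no string has ≥2 trees
length 3: x + x has 2 parse trees

Two derivations of x + x:
  V0 ⇒ V1 ⇒ V2 ⇒ V2 + x ⇒ x + x
  V0 ⇒ V1 ⇒ V1 + V2 ⇒ V2 + V2 ⇒ x + V2 ⇒ x + x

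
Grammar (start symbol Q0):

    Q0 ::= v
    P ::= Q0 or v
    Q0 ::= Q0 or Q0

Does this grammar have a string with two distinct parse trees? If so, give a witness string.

Witness: v or v or v

Derivation 1: Q0 ⇒ Q0 or Q0 ⇒ v or Q0 ⇒ v or Q0 or Q0 ⇒ v or v or Q0 ⇒ v or v or v
Derivation 2: Q0 ⇒ Q0 or Q0 ⇒ Q0 or Q0 or Q0 ⇒ v or Q0 or Q0 ⇒ v or v or Q0 ⇒ v or v or v

Two distinct leftmost derivations for the same string.

Ambiguous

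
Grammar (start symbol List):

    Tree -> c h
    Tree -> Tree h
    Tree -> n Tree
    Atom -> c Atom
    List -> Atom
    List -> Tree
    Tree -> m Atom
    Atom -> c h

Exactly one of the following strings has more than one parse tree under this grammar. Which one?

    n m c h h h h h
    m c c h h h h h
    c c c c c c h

n m c h h h h h: 5 trees
m c c h h h h h: 1 tree
c c c c c c h: 1 tree

n m c h h h h h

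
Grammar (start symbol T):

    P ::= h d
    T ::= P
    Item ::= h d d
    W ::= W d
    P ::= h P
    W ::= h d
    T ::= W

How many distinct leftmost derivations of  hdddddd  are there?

1

Parse trees for hdddddd:
  [T [W [W [W [W [W [W h d] d] d] d] d] d]]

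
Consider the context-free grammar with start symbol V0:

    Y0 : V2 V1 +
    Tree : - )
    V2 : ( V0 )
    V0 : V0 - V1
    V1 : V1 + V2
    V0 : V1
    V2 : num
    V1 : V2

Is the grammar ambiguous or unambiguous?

Unambiguous

(Tree, Y0 are unreachable from V0, so their rules don't affect L(V0).) The grammar is stratified — V0 handles '-' (left-recursive), V1 handles '+', V2 atoms. Each operator has a fixed associativity and precedence level, so every string has one parse.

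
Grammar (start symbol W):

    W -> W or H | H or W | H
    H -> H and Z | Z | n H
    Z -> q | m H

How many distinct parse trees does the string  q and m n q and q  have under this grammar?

3

Parse trees for q and m n q and q:
  [W [H [H [Z q]] and [Z m [H [H n [H [Z q]]] and [Z q]]]]]
  [W [H [H [Z q]] and [Z m [H n [H [H [Z q]] and [Z q]]]]]]
  [W [H [H [H [Z q]] and [Z m [H n [H [Z q]]]]] and [Z q]]]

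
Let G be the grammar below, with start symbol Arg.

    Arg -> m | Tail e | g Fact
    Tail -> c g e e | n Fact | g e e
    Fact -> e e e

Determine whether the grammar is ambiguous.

Ambiguous

Witness: g e e e

Derivation 1: Arg ⇒ Tail e ⇒ g e e e
Derivation 2: Arg ⇒ g Fact ⇒ g e e e

Two distinct leftmost derivations for the same string.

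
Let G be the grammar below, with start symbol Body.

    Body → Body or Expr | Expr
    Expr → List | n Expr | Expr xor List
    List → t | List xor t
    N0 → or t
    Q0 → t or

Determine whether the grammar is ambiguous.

Ambiguous

Witness: t xor t

Derivation 1: Body ⇒ Expr ⇒ List ⇒ List xor t ⇒ t xor t
Derivation 2: Body ⇒ Expr ⇒ Expr xor List ⇒ List xor List ⇒ t xor List ⇒ t xor t

Two distinct leftmost derivations for the same string.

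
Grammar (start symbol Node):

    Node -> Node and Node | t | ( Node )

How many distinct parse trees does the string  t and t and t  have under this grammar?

2

Parse trees for t and t and t:
  [Node [Node t] and [Node [Node t] and [Node t]]]
  [Node [Node [Node t] and [Node t]] and [Node t]]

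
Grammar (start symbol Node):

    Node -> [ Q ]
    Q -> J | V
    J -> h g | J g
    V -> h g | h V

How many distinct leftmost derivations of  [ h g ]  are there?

Parse trees for [ h g ]:
  [Node [ [Q [J h g]] ]]
  [Node [ [Q [V h g]] ]]

2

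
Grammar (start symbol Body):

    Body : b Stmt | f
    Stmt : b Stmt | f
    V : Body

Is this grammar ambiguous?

Only Body, Stmt are reachable from Body; ignoring the rest: Restricted to the reachable nonterminals, every rule has the form A → t or A → t B, and no two rules for the same A share a first terminal. The grammar encodes a DFA — one run per string.

Unambiguous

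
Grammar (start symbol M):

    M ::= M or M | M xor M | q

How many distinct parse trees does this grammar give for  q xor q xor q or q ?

5

Parse trees for q xor q xor q or q:
  [M [M [M q] xor [M [M q] xor [M q]]] or [M q]]
  [M [M [M [M q] xor [M q]] xor [M q]] or [M q]]
  [M [M q] xor [M [M [M q] xor [M q]] or [M q]]]
  [M [M q] xor [M [M q] xor [M [M q] or [M q]]]]
  [M [M [M q] xor [M q]] xor [M [M q] or [M q]]]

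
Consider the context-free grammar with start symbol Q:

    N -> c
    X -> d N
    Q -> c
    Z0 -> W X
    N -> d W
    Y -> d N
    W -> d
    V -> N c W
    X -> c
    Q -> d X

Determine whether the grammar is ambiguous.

Unambiguous

(V, Z0, Y are unreachable from Q, so their rules don't affect L(Q).) The reachable rules are right-linear with at most one rule per (nonterminal, next-terminal) pair. Each input token forces the next rule, so parsing is deterministic.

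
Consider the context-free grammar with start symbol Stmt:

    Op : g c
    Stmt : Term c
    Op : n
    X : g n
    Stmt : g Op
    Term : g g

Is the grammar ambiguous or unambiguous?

Witness: g g c

Derivation 1: Stmt ⇒ Term c ⇒ g g c
Derivation 2: Stmt ⇒ g Op ⇒ g g c

Two distinct leftmost derivations for the same string.

Ambiguous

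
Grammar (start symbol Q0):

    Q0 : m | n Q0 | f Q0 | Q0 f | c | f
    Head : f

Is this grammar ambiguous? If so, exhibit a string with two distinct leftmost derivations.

Ambiguous

Witness: f f

Derivation 1: Q0 ⇒ f Q0 ⇒ f f
Derivation 2: Q0 ⇒ Q0 f ⇒ f f

Two distinct leftmost derivations for the same string.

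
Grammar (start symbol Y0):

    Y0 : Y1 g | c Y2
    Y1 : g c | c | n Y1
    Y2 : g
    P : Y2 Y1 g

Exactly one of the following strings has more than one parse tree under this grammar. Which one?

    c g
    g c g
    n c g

c g: 2 trees
g c g: 1 tree
n c g: 1 tree

c g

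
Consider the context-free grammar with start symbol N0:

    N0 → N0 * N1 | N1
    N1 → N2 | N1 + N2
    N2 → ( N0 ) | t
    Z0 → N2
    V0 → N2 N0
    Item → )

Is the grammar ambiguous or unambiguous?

Unambiguous

(Z0, V0, Item are unreachable from N0, so their rules don't affect L(N0).) N0 → N0 * N1 | N1  ;  N1 → N1 + N2 | N2  — a left-associative chain with N2 at the bottom. Each string factors uniquely by precedence.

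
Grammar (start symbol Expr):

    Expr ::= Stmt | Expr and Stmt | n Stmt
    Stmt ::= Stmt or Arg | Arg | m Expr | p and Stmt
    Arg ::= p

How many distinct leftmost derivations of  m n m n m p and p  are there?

Parse trees for m n m n m p and p:
  [Expr [Stmt m [Expr [Expr n [Stmt m [Expr n [Stmt m [Expr [Stmt [Arg p]]]]]]] and [Stmt [Arg p]]]]]
  [Expr [Stmt m [Expr n [Stmt m [Expr [Expr n [Stmt m [Expr [Stmt [Arg p]]]]] and [Stmt [Arg p]]]]]]]
  [Expr [Stmt m [Expr n [Stmt m [Expr n [Stmt m [Expr [Stmt p and [Stmt [Arg p]]]]]]]]]]
  [Expr [Stmt m [Expr n [Stmt m [Expr n [Stmt m [Expr [Expr [Stmt [Arg p]]] and [Stmt [Arg p]]]]]]]]]
  [Expr [Expr [Stmt m [Expr n [Stmt m [Expr n [Stmt m [Expr [Stmt [Arg p]]]]]]]]] and [Stmt [Arg p]]]

5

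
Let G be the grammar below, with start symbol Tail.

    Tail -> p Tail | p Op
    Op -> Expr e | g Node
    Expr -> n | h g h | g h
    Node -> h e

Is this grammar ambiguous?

Ambiguous

Witness: p g h e

Derivation 1: Tail ⇒ p Op ⇒ p Expr e ⇒ p g h e
Derivation 2: Tail ⇒ p Op ⇒ p g Node ⇒ p g h e

Two distinct leftmost derivations for the same string.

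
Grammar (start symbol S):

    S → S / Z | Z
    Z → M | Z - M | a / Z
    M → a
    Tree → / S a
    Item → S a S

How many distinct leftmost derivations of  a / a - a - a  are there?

4

Parse trees for a / a - a - a:
  [S [S [Z [M a]]] / [Z [Z [Z [M a]] - [M a]] - [M a]]]
  [S [Z [Z [Z a / [Z [M a]]] - [M a]] - [M a]]]
  [S [Z [Z a / [Z [Z [M a]] - [M a]]] - [M a]]]
  [S [Z a / [Z [Z [Z [M a]] - [M a]] - [M a]]]]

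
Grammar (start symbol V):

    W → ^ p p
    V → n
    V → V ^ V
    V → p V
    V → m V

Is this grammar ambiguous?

Witness: m n ^ n

Derivation 1: V ⇒ V ^ V ⇒ m V ^ V ⇒ m n ^ V ⇒ m n ^ n
Derivation 2: V ⇒ m V ⇒ m V ^ V ⇒ m n ^ V ⇒ m n ^ n

Two distinct leftmost derivations for the same string.

Ambiguous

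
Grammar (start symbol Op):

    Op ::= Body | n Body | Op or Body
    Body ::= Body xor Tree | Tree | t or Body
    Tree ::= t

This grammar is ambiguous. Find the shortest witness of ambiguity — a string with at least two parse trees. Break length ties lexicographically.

length 1: no string has ≥2 trees
length 2: no string has ≥2 trees
length 3: t or t has 2 parse trees

Two derivations of t or t:
  Op ⇒ Body ⇒ t or Body ⇒ t or Tree ⇒ t or t
  Op ⇒ Op or Body ⇒ Body or Body ⇒ Tree or Body ⇒ t or Body ⇒ t or Tree ⇒ t or t

t or t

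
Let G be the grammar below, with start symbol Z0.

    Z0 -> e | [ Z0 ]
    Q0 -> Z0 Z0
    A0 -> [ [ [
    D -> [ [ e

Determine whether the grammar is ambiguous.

Unambiguous

(Q0, A0, D are unreachable from Z0, so their rules don't affect L(Z0).) Each string is a nest of matched brackets around a single atom. An opening bracket forces the recursive rule; an atom forces the base rule.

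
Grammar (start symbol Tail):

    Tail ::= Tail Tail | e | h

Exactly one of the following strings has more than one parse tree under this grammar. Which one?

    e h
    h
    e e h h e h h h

e e h h e h h h

e h: 1 tree
h: 1 tree
e e h h e h h h: 429 trees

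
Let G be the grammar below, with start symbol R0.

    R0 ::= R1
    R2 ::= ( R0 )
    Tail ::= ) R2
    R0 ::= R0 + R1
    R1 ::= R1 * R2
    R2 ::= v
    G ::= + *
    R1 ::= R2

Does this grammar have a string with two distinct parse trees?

Unambiguous

(Tail, G are unreachable from R0, so their rules don't affect L(R0).) The grammar is stratified — R0 handles '+' (left-recursive), R1 handles '*', R2 atoms. Each operator has a fixed associativity and precedence level, so every string has one parse.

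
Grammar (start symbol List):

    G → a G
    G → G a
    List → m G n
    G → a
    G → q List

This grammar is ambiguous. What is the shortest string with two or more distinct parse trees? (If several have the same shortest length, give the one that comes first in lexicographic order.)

m a a n

length 3: no string has ≥2 trees
length 4: m a a n has 2 parse trees

Two derivations of m a a n:
  List ⇒ m G n ⇒ m a G n ⇒ m a a n
  List ⇒ m G n ⇒ m G a n ⇒ m a a n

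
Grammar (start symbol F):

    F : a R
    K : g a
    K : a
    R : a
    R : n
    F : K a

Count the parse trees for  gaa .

Parse trees for gaa:
  [F [K g a] a]

1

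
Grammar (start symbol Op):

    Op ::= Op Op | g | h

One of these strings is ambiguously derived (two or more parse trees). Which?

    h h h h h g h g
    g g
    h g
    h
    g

h h h h h g h g: 429 trees
g g: 1 tree
h g: 1 tree
h: 1 tree
g: 1 tree

h h h h h g h g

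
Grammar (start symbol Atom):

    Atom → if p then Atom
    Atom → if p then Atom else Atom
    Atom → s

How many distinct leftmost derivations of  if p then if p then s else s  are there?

Parse trees for if p then if p then s else s:
  [Atom if p then [Atom if p then [Atom s] else [Atom s]]]
  [Atom if p then [Atom if p then [Atom s]] else [Atom s]]

2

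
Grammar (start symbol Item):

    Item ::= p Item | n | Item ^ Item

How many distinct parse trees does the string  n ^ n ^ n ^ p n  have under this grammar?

Parse trees for n ^ n ^ n ^ p n:
  [Item [Item n] ^ [Item [Item n] ^ [Item [Item n] ^ [Item p [Item n]]]]]
  [Item [Item n] ^ [Item [Item [Item n] ^ [Item n]] ^ [Item p [Item n]]]]
  [Item [Item [Item n] ^ [Item n]] ^ [Item [Item n] ^ [Item p [Item n]]]]
  [Item [Item [Item n] ^ [Item [Item n] ^ [Item n]]] ^ [Item p [Item n]]]
  [Item [Item [Item [Item n] ^ [Item n]] ^ [Item n]] ^ [Item p [Item n]]]

5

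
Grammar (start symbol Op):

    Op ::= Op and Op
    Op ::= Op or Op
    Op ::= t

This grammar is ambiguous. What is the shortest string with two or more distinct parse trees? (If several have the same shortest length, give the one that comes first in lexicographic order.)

length 1: no string has ≥2 trees
length 3: no string has ≥2 trees
length 5: t and t and t has 2 parse trees

Two derivations of t and t and t:
  Op ⇒ Op and Op ⇒ Op and Op and Op ⇒ t and Op and Op ⇒ t and t and Op ⇒ t and t and t
  Op ⇒ Op and Op ⇒ t and Op ⇒ t and Op and Op ⇒ t and t and Op ⇒ t and t and t

t and t and t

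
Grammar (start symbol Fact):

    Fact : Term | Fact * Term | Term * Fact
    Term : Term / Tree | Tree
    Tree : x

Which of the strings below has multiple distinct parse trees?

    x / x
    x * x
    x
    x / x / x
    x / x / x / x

x / x: 1 tree
x * x: 2 trees
x: 1 tree
x / x / x: 1 tree
x / x / x / x: 1 tree

x * x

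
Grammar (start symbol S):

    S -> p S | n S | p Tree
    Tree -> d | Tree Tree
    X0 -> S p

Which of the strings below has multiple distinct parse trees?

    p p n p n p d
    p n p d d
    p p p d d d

p p p d d d

p p n p n p d: 1 tree
p n p d d: 1 tree
p p p d d d: 2 trees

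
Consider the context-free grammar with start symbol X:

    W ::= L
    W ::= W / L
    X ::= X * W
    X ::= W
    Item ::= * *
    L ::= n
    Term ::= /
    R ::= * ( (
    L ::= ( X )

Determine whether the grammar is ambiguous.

Only X, W, L are reachable from X; ignoring the rest: This is a standard precedence ladder (X over W over L), with each level left-recursive on its own operator ('*' at X, '/' at W). That structure is LR(1), hence unambiguous.

Unambiguous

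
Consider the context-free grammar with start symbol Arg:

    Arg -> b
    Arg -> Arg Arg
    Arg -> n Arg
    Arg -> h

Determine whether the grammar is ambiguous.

Ambiguous

Witness: b b b

Derivation 1: Arg ⇒ Arg Arg ⇒ b Arg ⇒ b Arg Arg ⇒ b b Arg ⇒ b b b
Derivation 2: Arg ⇒ Arg Arg ⇒ Arg Arg Arg ⇒ b Arg Arg ⇒ b b Arg ⇒ b b b

Two distinct leftmost derivations for the same string.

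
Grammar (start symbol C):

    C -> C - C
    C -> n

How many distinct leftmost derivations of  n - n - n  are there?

Parse trees for n - n - n:
  [C [C n] - [C [C n] - [C n]]]
  [C [C [C n] - [C n]] - [C n]]

2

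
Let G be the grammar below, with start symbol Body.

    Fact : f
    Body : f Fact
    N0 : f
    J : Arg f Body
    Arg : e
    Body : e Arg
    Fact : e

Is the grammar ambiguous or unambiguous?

Only Body, Fact, Arg are reachable from Body; ignoring the rest: Restricted to the reachable nonterminals, every rule has the form A → t or A → t B, and no two rules for the same A share a first terminal. The grammar encodes a DFA — one run per string.

Unambiguous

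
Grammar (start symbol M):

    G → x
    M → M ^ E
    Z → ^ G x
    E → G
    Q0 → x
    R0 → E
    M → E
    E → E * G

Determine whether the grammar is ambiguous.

(R0, Z, Q0 are unreachable from M, so their rules don't affect L(M).) The grammar is stratified — M handles '^' (left-recursive), E handles '*', G atoms. Each operator has a fixed associativity and precedence level, so every string has one parse.

Unambiguous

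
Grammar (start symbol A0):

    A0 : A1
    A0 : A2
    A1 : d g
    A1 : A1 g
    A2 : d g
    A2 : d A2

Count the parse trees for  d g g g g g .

Parse trees for d g g g g g:
  [A0 [A1 [A1 [A1 [A1 [A1 d g] g] g] g] g]]

1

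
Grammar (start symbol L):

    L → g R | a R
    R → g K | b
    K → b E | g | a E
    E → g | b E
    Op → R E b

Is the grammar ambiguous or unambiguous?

Unambiguous

Only L, R, K, E are reachable from L; ignoring the rest: The reachable rules are right-linear with at most one rule per (nonterminal, next-terminal) pair. Each input token forces the next rule, so parsing is deterministic.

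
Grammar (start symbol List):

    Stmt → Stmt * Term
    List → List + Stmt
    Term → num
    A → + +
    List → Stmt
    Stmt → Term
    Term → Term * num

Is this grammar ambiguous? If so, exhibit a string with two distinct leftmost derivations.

Witness: num * num

Derivation 1: List ⇒ Stmt ⇒ Stmt * Term ⇒ Term * Term ⇒ num * Term ⇒ num * num
Derivation 2: List ⇒ Stmt ⇒ Term ⇒ Term * num ⇒ num * num

Two distinct leftmost derivations for the same string.

Ambiguous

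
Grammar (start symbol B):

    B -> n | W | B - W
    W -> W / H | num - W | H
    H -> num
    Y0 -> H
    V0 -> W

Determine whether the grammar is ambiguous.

Ambiguous

Witness: num - num

Derivation 1: B ⇒ W ⇒ num - W ⇒ num - H ⇒ num - num
Derivation 2: B ⇒ B - W ⇒ W - W ⇒ H - W ⇒ num - W ⇒ num - H ⇒ num - num

Two distinct leftmost derivations for the same string.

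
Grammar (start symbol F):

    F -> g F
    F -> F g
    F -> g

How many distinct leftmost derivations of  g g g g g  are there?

Parse trees for g g g g g (showing first 6 of 16):
  [F g [F g [F g [F g [F g]]]]]
  [F g [F g [F g [F [F g] g]]]]
  [F g [F g [F [F g [F g]] g]]]
  [F g [F g [F [F [F g] g] g]]]
  [F g [F [F g [F g [F g]]] g]]
  [F g [F [F g [F [F g] g]] g]]

16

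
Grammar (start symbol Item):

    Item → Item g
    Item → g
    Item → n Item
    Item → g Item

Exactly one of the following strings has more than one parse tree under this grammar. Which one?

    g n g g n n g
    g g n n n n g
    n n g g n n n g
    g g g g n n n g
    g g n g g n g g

g n g g n n g: 1 tree
g g n n n n g: 1 tree
n n g g n n n g: 1 tree
g g g g n n n g: 1 tree
g g n g g n g g: 8 trees

g g n g g n g g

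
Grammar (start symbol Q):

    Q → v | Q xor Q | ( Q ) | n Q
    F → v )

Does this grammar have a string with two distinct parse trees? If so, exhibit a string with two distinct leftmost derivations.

Ambiguous

Witness: n v xor v

Derivation 1: Q ⇒ Q xor Q ⇒ n Q xor Q ⇒ n v xor Q ⇒ n v xor v
Derivation 2: Q ⇒ n Q ⇒ n Q xor Q ⇒ n v xor Q ⇒ n v xor v

Two distinct leftmost derivations for the same string.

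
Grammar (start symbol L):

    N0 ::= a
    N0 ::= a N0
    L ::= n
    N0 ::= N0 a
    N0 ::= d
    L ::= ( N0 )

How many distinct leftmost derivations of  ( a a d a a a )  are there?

10

Parse trees for ( a a d a a a ) (showing first 6 of 10):
  [L ( [N0 a [N0 a [N0 [N0 [N0 [N0 d] a] a] a]]] )]
  [L ( [N0 a [N0 [N0 a [N0 [N0 [N0 d] a] a]] a]] )]
  [L ( [N0 a [N0 [N0 [N0 a [N0 [N0 d] a]] a] a]] )]
  [L ( [N0 a [N0 [N0 [N0 [N0 a [N0 d]] a] a] a]] )]
  [L ( [N0 [N0 a [N0 a [N0 [N0 [N0 d] a] a]]] a] )]
  [L ( [N0 [N0 a [N0 [N0 a [N0 [N0 d] a]] a]] a] )]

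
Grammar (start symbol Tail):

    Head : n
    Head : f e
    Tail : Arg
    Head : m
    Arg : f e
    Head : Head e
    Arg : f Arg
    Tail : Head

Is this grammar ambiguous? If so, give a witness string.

Witness: f e

Derivation 1: Tail ⇒ Arg ⇒ f e
Derivation 2: Tail ⇒ Head ⇒ f e

Two distinct leftmost derivations for the same string.

Ambiguous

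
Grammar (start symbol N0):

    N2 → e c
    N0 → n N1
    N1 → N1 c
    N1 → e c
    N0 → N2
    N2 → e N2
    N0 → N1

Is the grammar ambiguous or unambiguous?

Ambiguous

Witness: e c

Derivation 1: N0 ⇒ N2 ⇒ e c
Derivation 2: N0 ⇒ N1 ⇒ e c

Two distinct leftmost derivations for the same string.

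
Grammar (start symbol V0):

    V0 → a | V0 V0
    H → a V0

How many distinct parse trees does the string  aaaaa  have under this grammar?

14

Parse trees for aaaaa (showing first 6 of 14):
  [V0 [V0 a] [V0 [V0 a] [V0 [V0 a] [V0 [V0 a] [V0 a]]]]]
  [V0 [V0 a] [V0 [V0 a] [V0 [V0 [V0 a] [V0 a]] [V0 a]]]]
  [V0 [V0 a] [V0 [V0 [V0 a] [V0 a]] [V0 [V0 a] [V0 a]]]]
  [V0 [V0 a] [V0 [V0 [V0 a] [V0 [V0 a] [V0 a]]] [V0 a]]]
  [V0 [V0 a] [V0 [V0 [V0 [V0 a] [V0 a]] [V0 a]] [V0 a]]]
  [V0 [V0 [V0 a] [V0 a]] [V0 [V0 a] [V0 [V0 a] [V0 a]]]]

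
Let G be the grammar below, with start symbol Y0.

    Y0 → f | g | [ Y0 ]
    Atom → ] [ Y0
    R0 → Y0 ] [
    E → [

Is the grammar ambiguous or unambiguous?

Unambiguous

(Atom, R0, E are unreachable from Y0, so their rules don't affect L(Y0).) Each string is a nest of matched brackets around a single atom. An opening bracket forces the recursive rule; an atom forces the base rule.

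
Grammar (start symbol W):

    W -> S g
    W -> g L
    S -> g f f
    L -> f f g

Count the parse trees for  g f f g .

Parse trees for g f f g:
  [W [S g f f] g]
  [W g [L f f g]]

2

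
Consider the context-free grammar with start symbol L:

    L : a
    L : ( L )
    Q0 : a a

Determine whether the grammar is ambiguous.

(Q0 is unreachable from L, so its rules don't affect L(L).) Each string is a nest of matched brackets around a single atom. An opening bracket forces the recursive rule; an atom forces the base rule.

Unambiguous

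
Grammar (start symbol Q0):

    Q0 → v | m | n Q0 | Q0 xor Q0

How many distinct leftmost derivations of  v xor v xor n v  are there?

Parse trees for v xor v xor n v:
  [Q0 [Q0 v] xor [Q0 [Q0 v] xor [Q0 n [Q0 v]]]]
  [Q0 [Q0 [Q0 v] xor [Q0 v]] xor [Q0 n [Q0 v]]]

2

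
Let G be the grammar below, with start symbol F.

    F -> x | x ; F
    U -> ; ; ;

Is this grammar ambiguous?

Unambiguous

(U is unreachable from F, so its rules don't affect L(F).) The reachable grammar is A → atom sep A | atom. Each atom is followed by either the separator (recurse) or end-of-string (stop) — no choice point.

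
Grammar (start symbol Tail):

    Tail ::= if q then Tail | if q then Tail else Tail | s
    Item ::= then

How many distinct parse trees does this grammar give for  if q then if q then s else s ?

2

Parse trees for if q then if q then s else s:
  [Tail if q then [Tail if q then [Tail s] else [Tail s]]]
  [Tail if q then [Tail if q then [Tail s]] else [Tail s]]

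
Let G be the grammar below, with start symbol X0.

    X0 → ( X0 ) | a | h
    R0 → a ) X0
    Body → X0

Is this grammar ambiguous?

Unambiguous

Only X0 is reachable from X0; ignoring the rest: Each string is a nest of matched brackets around a single atom. An opening bracket forces the recursive rule; an atom forces the base rule.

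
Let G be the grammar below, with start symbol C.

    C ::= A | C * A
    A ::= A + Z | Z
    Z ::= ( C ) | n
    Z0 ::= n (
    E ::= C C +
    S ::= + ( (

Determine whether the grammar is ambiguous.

Unambiguous

Only C, A, Z are reachable from C; ignoring the rest: The grammar is stratified — C handles '*' (left-recursive), A handles '+', Z atoms. Each operator has a fixed associativity and precedence level, so every string has one parse.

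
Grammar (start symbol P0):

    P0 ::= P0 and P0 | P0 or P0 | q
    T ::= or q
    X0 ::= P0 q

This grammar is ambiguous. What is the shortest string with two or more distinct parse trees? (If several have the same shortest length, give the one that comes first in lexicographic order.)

q and q and q

length 1: no string has ≥2 trees
length 3: no string has ≥2 trees
length 5: q and q and q has 2 parse trees

Two derivations of q and q and q:
  P0 ⇒ P0 and P0 ⇒ P0 and P0 and P0 ⇒ q and P0 and P0 ⇒ q and q and P0 ⇒ q and q and q
  P0 ⇒ P0 and P0 ⇒ q and P0 ⇒ q and P0 and P0 ⇒ q and q and P0 ⇒ q and q and q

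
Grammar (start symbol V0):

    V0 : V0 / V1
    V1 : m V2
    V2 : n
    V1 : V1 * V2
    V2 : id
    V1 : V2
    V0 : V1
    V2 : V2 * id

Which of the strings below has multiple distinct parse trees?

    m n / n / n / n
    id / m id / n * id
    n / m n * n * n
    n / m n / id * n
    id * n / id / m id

id / m id / n * id

m n / n / n / n: 1 tree
id / m id / n * id: 2 trees
n / m n * n * n: 1 tree
n / m n / id * n: 1 tree
id * n / id / m id: 1 tree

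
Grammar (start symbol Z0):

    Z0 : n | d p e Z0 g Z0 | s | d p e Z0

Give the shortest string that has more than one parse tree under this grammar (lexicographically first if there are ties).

length 1: no string has ≥2 trees
length 4: no string has ≥2 trees
length 6: no string has ≥2 trees
length 7: no string has ≥2 trees
length 9: d p e d p e n g n has 2 parse trees

Two derivations of d p e d p e n g n:
  Z0 ⇒ d p e Z0 g Z0 ⇒ d p e d p e Z0 g Z0 ⇒ d p e d p e n g Z0 ⇒ d p e d p e n g n
  Z0 ⇒ d p e Z0 ⇒ d p e d p e Z0 g Z0 ⇒ d p e d p e n g Z0 ⇒ d p e d p e n g n

d p e d p e n g n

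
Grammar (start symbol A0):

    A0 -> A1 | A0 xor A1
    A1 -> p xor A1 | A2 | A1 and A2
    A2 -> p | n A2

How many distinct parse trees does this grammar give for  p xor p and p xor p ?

Parse trees for p xor p and p xor p:
  [A0 [A0 [A1 p xor [A1 [A1 [A2 p]] and [A2 p]]]] xor [A1 [A2 p]]]
  [A0 [A0 [A1 [A1 p xor [A1 [A2 p]]] and [A2 p]]] xor [A1 [A2 p]]]
  [A0 [A0 [A0 [A1 [A2 p]]] xor [A1 [A1 [A2 p]] and [A2 p]]] xor [A1 [A2 p]]]

3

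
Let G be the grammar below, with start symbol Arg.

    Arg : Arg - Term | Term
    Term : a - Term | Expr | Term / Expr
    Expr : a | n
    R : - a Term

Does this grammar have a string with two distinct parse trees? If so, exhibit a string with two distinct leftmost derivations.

Witness: a - a

Derivation 1: Arg ⇒ Arg - Term ⇒ Term - Term ⇒ Expr - Term ⇒ a - Term ⇒ a - Expr ⇒ a - a
Derivation 2: Arg ⇒ Term ⇒ a - Term ⇒ a - Expr ⇒ a - a

Two distinct leftmost derivations for the same string.

Ambiguous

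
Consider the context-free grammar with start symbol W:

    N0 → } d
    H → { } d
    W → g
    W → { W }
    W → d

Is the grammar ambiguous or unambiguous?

Unambiguous

Only W is reachable from W; ignoring the rest: L(W) is { openⁿ atom closeⁿ : n ≥ 0 }. The bracket depth fixes n, and the derivation is forced at every step.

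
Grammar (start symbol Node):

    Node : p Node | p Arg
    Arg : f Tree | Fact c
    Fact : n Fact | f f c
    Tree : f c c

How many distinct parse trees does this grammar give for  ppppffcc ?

Parse trees for ppppffcc:
  [Node p [Node p [Node p [Node p [Arg f [Tree f c c]]]]]]
  [Node p [Node p [Node p [Node p [Arg [Fact f f c] c]]]]]

2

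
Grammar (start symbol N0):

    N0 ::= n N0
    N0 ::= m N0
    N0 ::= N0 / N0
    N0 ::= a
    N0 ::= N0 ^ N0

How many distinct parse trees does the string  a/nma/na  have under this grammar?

4

Parse trees for a/nma/na:
  [N0 [N0 a] / [N0 n [N0 m [N0 [N0 a] / [N0 n [N0 a]]]]]]
  [N0 [N0 a] / [N0 n [N0 [N0 m [N0 a]] / [N0 n [N0 a]]]]]
  [N0 [N0 a] / [N0 [N0 n [N0 m [N0 a]]] / [N0 n [N0 a]]]]
  [N0 [N0 [N0 a] / [N0 n [N0 m [N0 a]]]] / [N0 n [N0 a]]]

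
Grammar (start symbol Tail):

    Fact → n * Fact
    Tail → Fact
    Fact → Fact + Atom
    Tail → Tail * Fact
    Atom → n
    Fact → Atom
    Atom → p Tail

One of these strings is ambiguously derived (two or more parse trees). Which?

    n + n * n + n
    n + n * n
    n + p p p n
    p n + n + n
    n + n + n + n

p n + n + n

n + n * n + n: 1 tree
n + n * n: 1 tree
n + p p p n: 1 tree
p n + n + n: 3 trees
n + n + n + n: 1 tree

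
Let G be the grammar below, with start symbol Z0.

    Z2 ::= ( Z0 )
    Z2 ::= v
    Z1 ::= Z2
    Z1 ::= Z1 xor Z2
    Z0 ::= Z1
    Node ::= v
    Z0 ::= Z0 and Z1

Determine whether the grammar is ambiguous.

Unambiguous

(Node is unreachable from Z0, so its rules don't affect L(Z0).) This is a standard precedence ladder (Z0 over Z1 over Z2), with each level left-recursive on its own operator ('and' at Z0, 'xor' at Z1). That structure is LR(1), hence unambiguous.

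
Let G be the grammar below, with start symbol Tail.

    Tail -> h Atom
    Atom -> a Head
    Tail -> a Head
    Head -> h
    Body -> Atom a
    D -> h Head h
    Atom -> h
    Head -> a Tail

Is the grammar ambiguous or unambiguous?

Only Tail, Atom, Head are reachable from Tail; ignoring the rest: Restricted to the reachable nonterminals, every rule has the form A → t or A → t B, and no two rules for the same A share a first terminal. The grammar encodes a DFA — one run per string.

Unambiguous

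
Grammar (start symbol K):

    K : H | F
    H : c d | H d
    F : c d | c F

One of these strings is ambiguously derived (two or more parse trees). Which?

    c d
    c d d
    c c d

c d: 2 trees
c d d: 1 tree
c c d: 1 tree

c d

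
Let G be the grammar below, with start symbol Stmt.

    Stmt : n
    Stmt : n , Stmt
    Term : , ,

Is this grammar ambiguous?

(Term is unreachable from Stmt, so its rules don't affect L(Stmt).) Right-recursive list with a separator: after each atom, whether the separator follows determines the rule. One parse per string.

Unambiguous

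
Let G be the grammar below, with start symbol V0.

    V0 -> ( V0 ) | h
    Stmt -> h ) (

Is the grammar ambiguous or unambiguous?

Only V0 is reachable from V0; ignoring the rest: Each string is a nest of matched brackets around a single atom. An opening bracket forces the recursive rule; an atom forces the base rule.

Unambiguous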